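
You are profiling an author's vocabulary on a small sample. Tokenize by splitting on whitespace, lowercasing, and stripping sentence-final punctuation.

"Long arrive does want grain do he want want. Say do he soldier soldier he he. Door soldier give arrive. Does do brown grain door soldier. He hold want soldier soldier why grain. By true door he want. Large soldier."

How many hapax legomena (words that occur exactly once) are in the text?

Frequencies: soldier:7, he:6, want:5, grain:3, do:3, door:3, arrive:2, does:2, long:1, say:1, give:1, brown:1, hold:1, why:1, by:1, true:1, large:1
Hapax (freq=1): brown, by, give, hold, large, long, say, true, why

9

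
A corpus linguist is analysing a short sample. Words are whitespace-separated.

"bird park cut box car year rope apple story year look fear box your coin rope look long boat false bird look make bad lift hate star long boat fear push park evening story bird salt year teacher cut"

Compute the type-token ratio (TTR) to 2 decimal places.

N = 39 tokens, V = 25 types.
TTR = V / N = 25 / 39 = 0.64

0.64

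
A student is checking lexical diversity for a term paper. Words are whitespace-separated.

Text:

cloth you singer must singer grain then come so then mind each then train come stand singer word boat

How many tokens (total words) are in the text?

19

Tokens: cloth, you, singer, must, singer, grain, then, come, so, then, mind, each, then, train, come, stand, singer, word, boat
N = 19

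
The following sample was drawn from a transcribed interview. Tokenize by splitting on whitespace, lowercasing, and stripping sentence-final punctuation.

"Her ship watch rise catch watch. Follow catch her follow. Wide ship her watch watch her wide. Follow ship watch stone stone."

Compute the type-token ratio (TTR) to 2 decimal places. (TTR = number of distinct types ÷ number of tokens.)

N = 22 tokens, V = 8 types.
TTR = V / N = 8 / 22 = 0.36

0.36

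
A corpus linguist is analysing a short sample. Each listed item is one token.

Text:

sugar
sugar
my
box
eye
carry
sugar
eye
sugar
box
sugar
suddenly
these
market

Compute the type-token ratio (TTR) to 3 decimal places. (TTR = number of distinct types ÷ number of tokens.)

0.571

N = 14 tokens, V = 8 types.
TTR = V / N = 8 / 14 = 0.571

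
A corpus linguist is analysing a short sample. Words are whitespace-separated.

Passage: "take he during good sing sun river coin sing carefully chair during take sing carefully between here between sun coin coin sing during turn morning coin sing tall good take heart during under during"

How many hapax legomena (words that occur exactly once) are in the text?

9

Frequencies: during:5, sing:5, coin:4, take:3, good:2, sun:2, carefully:2, between:2, he:1, river:1, chair:1, here:1, turn:1, morning:1, tall:1, heart:1, under:1
Hapax (freq=1): chair, he, heart, here, morning, river, tall, turn, under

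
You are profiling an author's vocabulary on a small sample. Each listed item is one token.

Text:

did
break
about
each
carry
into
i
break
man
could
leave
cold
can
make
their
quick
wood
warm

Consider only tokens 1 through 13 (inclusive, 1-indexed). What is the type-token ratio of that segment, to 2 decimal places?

Segment tokens 1–13: did, break, about, each, carry, into, i, break, man, could, leave, cold, can
Segment N = 13, segment V = 12.
TTR = 12 / 13 = 0.92

0.92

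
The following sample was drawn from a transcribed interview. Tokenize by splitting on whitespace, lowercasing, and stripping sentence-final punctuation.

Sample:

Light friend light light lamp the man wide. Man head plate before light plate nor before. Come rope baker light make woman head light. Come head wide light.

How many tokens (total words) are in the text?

28

Tokens: light, friend, light, light, lamp, the, man, wide, man, head, plate, before, light, plate, nor, before, come, rope, baker, light, make, woman, head, light, come, head, wide, light
N = 28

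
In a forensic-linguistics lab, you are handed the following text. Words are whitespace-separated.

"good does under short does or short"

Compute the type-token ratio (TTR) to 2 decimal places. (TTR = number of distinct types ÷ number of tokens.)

0.71

N = 7 tokens, V = 5 types.
TTR = V / N = 5 / 7 = 0.71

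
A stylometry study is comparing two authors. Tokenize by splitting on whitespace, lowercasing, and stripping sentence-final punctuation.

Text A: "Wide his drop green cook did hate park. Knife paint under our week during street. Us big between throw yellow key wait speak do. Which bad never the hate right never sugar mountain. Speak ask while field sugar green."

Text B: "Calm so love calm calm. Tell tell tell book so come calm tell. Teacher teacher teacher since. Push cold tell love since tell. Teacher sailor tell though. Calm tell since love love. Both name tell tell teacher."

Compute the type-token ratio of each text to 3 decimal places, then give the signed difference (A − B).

TTR(A) = 34/39 = 0.872
TTR(B) = 14/37 = 0.378
Difference = 0.872 − 0.378 = 0.494

0.494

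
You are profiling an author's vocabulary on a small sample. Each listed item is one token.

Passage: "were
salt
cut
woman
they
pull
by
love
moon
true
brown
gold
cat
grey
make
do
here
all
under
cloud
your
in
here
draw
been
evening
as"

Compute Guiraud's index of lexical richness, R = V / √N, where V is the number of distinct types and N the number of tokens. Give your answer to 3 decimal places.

N = 27, V = 26.
√N = 5.196152
R = 26 / 5.196152 = 5.004

5.004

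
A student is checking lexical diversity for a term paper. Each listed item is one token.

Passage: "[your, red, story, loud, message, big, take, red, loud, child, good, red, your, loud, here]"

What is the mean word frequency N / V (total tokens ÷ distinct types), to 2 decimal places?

N = 15 tokens, V = 10 types.
Mean frequency = N / V = 15 / 10 = 1.50

1.50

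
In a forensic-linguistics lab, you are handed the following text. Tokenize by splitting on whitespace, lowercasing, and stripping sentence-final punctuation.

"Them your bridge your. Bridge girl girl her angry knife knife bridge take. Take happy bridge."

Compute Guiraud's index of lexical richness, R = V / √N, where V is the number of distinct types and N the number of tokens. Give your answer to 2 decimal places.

N = 16, V = 9.
√N = 4.000000
R = 9 / 4.000000 = 2.25

2.25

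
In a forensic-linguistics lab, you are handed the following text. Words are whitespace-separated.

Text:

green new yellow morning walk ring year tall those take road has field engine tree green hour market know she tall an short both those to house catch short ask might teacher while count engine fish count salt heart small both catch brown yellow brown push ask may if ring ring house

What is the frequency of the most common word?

3

Frequencies: ring:3, green:2, yellow:2, tall:2, those:2, engine:2, short:2, both:2, house:2, catch:2, ask:2, count:2, brown:2, new:1, morning:1, walk:1, year:1, take:1, road:1, has:1, … (18 more, each freq 1)
Most common: 'ring' with frequency 3.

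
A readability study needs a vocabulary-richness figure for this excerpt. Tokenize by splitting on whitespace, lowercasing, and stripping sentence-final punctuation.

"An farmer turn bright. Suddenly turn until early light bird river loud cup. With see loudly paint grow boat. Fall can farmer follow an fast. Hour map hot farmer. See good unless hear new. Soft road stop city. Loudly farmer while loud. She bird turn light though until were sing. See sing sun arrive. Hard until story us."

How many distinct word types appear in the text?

Distinct types: {an, arrive, bird, boat, bright, can, city, cup, early, fall, farmer, fast, follow, good, grow, hard, hear, hot, hour, light, loud, loudly, map, new, paint, river, road, see, she, sing, soft, stop, story, suddenly, sun, though, turn, unless, until, us, were, while, with}
V = 43

43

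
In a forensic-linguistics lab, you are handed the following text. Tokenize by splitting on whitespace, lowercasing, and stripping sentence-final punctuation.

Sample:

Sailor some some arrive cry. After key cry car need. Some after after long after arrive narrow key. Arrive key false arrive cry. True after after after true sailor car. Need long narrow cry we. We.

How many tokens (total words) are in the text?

Tokens: sailor, some, some, arrive, cry, after, key, cry, car, need, some, after, after, long, after, arrive, narrow, key, arrive, key, false, arrive, cry, true, after, after, after, true, sailor, car, need, long, narrow, cry, we, we
N = 36

36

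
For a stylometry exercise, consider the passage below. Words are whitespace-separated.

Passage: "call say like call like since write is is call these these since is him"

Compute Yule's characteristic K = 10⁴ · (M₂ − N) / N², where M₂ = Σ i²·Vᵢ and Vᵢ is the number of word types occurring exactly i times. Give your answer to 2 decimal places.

Frequencies: call:3, is:3, like:2, since:2, these:2, say:1, write:1, him:1
N = 15. Frequency spectrum: V_1=3, V_2=3, V_3=2
M₂ = 1²·3 + 2²·3 + 3²·2 = 33
K = 10000 × (33 − 15) / 15² = 800.00

800.00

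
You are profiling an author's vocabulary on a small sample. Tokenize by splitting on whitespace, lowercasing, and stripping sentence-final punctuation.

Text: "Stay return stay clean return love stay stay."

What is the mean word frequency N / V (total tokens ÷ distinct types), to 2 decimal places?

N = 8 tokens, V = 4 types.
Mean frequency = N / V = 8 / 4 = 2.00

2.00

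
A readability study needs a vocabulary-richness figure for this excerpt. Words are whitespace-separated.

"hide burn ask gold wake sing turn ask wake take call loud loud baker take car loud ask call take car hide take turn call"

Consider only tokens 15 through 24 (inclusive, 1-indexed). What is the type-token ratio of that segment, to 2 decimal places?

Segment tokens 15–24: take, car, loud, ask, call, take, car, hide, take, turn
Segment N = 10, segment V = 7.
TTR = 7 / 10 = 0.70

0.70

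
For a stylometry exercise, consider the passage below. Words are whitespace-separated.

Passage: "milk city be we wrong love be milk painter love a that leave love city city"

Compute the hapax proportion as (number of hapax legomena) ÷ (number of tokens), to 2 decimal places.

Frequencies: city:3, love:3, milk:2, be:2, we:1, wrong:1, painter:1, a:1, that:1, leave:1
Hapax count = 6; token count = 16.
Ratio = 6 / 16 = 0.38

0.38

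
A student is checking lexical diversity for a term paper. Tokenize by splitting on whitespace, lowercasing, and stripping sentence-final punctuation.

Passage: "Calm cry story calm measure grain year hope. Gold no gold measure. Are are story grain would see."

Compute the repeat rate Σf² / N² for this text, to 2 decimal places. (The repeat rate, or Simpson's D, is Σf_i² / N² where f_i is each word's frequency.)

Frequencies: calm:2, story:2, measure:2, grain:2, gold:2, are:2, cry:1, year:1, hope:1, no:1, would:1, see:1
Σf² = 30; N² = 324
Repeat rate = 30 / 324 = 0.09

0.09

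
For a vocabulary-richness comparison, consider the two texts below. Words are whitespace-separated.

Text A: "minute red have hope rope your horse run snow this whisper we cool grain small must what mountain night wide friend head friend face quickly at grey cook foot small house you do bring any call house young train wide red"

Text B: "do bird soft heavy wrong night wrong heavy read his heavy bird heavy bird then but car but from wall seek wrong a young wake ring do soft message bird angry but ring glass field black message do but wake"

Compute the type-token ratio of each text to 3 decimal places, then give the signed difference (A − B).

0.303

TTR(A) = 36/41 = 0.878
TTR(B) = 23/40 = 0.575
Difference = 0.878 − 0.575 = 0.303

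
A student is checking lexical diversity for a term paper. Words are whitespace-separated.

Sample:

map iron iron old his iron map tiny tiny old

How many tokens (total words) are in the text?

Tokens: map, iron, iron, old, his, iron, map, tiny, tiny, old
N = 10

10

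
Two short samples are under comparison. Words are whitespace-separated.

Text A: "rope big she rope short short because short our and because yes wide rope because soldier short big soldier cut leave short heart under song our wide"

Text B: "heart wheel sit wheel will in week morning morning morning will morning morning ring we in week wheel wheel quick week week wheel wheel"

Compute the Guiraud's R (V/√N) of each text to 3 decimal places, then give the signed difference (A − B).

A: V=15, N=27, R=2.887
B: V=10, N=24, R=2.041
Difference = 2.887 − 2.041 = 0.846

0.846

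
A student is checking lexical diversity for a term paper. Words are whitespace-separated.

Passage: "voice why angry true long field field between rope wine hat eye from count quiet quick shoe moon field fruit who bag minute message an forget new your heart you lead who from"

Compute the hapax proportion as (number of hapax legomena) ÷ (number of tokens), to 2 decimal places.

0.79

Frequencies: field:3, from:2, who:2, voice:1, why:1, angry:1, true:1, long:1, between:1, rope:1, wine:1, hat:1, eye:1, count:1, quiet:1, quick:1, shoe:1, moon:1, fruit:1, bag:1, … (9 more, each freq 1)
Hapax count = 26; token count = 33.
Ratio = 26 / 33 = 0.79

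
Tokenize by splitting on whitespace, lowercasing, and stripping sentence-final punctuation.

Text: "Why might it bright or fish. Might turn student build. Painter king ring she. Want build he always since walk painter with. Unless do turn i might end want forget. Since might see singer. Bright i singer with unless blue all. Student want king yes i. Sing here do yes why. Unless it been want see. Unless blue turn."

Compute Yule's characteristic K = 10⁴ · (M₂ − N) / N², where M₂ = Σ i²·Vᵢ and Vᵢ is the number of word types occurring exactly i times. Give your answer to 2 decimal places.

Frequencies: might:4, want:4, unless:4, turn:3, i:3, why:2, it:2, bright:2, student:2, build:2, painter:2, king:2, since:2, with:2, do:2, see:2, singer:2, blue:2, yes:2, or:1, … (12 more, each freq 1)
N = 59. Frequency spectrum: V_1=13, V_2=14, V_3=2, V_4=3
M₂ = 1²·13 + 2²·14 + 3²·2 + 4²·3 = 135
K = 10000 × (135 − 59) / 59² = 218.33

218.33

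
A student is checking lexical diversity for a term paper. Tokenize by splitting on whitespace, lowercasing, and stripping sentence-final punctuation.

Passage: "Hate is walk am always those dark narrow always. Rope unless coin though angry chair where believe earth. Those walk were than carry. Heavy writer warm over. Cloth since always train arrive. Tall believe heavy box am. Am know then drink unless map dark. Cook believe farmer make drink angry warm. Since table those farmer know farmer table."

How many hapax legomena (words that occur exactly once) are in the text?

23

Frequencies: am:3, always:3, those:3, believe:3, farmer:3, walk:2, dark:2, unless:2, angry:2, heavy:2, warm:2, since:2, know:2, drink:2, table:2, hate:1, is:1, narrow:1, rope:1, coin:1, … (18 more, each freq 1)
Hapax (freq=1): arrive, box, carry, chair, cloth, coin, cook, earth, hate, is, make, map, narrow, over, rope, tall, than, then, though, train, were, where, writer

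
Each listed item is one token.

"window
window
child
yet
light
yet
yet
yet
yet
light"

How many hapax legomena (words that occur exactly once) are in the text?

1

Frequencies: yet:5, window:2, light:2, child:1
Hapax (freq=1): child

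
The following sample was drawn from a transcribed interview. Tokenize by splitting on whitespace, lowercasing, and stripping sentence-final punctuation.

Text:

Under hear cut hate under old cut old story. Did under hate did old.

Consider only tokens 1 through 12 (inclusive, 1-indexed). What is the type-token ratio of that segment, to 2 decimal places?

0.58

Segment tokens 1–12: under, hear, cut, hate, under, old, cut, old, story, did, under, hate
Segment N = 12, segment V = 7.
TTR = 7 / 12 = 0.58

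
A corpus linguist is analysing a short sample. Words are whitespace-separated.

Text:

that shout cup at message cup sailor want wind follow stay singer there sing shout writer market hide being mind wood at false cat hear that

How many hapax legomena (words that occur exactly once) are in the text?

Frequencies: that:2, shout:2, cup:2, at:2, message:1, sailor:1, want:1, wind:1, follow:1, stay:1, singer:1, there:1, sing:1, writer:1, market:1, hide:1, being:1, mind:1, wood:1, false:1, … (2 more, each freq 1)
Hapax (freq=1): being, cat, false, follow, hear, hide, market, message, mind, sailor, sing, singer, stay, there, want, wind, wood, writer

18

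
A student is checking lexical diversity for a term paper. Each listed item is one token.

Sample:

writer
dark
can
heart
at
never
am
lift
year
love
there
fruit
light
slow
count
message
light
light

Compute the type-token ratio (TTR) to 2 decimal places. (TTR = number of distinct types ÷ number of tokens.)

0.89

N = 18 tokens, V = 16 types.
TTR = V / N = 16 / 18 = 0.89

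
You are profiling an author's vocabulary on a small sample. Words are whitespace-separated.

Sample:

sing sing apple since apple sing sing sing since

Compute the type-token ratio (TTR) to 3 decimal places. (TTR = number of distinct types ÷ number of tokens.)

0.333

N = 9 tokens, V = 3 types.
TTR = V / N = 3 / 9 = 0.333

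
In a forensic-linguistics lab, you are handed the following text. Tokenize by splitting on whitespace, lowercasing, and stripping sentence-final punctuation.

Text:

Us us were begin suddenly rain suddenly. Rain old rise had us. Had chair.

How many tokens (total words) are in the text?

Tokens: us, us, were, begin, suddenly, rain, suddenly, rain, old, rise, had, us, had, chair
N = 14

14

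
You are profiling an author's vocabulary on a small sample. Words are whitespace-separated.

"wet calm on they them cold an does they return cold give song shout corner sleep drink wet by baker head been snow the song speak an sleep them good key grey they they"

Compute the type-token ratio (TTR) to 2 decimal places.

0.74

N = 34 tokens, V = 25 types.
TTR = V / N = 25 / 34 = 0.74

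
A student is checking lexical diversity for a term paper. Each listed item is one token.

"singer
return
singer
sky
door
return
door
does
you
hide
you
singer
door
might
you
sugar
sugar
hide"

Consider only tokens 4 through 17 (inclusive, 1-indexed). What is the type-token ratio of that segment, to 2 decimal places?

Segment tokens 4–17: sky, door, return, door, does, you, hide, you, singer, door, might, you, sugar, sugar
Segment N = 14, segment V = 9.
TTR = 9 / 14 = 0.64

0.64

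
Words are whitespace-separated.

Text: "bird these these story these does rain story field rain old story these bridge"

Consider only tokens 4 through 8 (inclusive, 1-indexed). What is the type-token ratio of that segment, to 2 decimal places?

0.80

Segment tokens 4–8: story, these, does, rain, story
Segment N = 5, segment V = 4.
TTR = 4 / 5 = 0.80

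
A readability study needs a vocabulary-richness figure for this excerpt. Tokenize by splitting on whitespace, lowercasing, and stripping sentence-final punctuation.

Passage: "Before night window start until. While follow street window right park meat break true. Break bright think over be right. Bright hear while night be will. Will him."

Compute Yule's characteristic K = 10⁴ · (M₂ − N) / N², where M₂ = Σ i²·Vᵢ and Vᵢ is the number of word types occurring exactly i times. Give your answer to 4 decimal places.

Frequencies: night:2, window:2, while:2, right:2, break:2, bright:2, be:2, will:2, before:1, start:1, until:1, follow:1, street:1, park:1, meat:1, true:1, think:1, over:1, hear:1, him:1
N = 28. Frequency spectrum: V_1=12, V_2=8
M₂ = 1²·12 + 2²·8 = 44
K = 10000 × (44 − 28) / 28² = 204.0816

204.0816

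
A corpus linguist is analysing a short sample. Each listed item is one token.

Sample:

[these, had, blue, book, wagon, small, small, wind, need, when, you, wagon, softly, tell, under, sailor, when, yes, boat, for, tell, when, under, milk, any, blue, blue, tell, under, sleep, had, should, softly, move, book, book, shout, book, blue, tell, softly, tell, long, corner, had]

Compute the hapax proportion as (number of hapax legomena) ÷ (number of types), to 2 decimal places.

Frequencies: tell:5, blue:4, book:4, had:3, when:3, softly:3, under:3, wagon:2, small:2, these:1, wind:1, need:1, you:1, sailor:1, yes:1, boat:1, for:1, milk:1, any:1, sleep:1, … (5 more, each freq 1)
Hapax count = 16; type count = 25.
Ratio = 16 / 25 = 0.64

0.64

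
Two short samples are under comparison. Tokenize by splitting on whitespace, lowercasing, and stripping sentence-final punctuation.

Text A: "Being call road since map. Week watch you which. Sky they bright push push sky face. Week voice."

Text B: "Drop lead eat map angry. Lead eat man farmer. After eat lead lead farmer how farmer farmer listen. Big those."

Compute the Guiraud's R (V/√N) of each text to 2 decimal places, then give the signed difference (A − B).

0.86

A: V=15, N=18, R=3.54
B: V=12, N=20, R=2.68
Difference = 3.54 − 2.68 = 0.86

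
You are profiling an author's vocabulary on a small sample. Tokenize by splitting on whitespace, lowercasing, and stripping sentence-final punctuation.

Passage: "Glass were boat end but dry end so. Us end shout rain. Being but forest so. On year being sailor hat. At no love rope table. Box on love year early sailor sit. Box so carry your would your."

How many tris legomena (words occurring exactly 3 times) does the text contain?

Frequencies: end:3, so:3, but:2, being:2, on:2, year:2, sailor:2, love:2, box:2, your:2, glass:1, were:1, boat:1, dry:1, us:1, shout:1, rain:1, forest:1, hat:1, at:1, … (7 more, each freq 1)
Words with frequency 3: end, so

2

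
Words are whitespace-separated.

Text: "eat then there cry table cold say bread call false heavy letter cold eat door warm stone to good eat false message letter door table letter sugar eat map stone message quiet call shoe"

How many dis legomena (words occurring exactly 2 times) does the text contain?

Frequencies: eat:4, letter:3, table:2, cold:2, call:2, false:2, door:2, stone:2, message:2, then:1, there:1, cry:1, say:1, bread:1, heavy:1, warm:1, to:1, good:1, sugar:1, map:1, … (2 more, each freq 1)
Words with frequency 2: call, cold, door, false, message, stone, table

7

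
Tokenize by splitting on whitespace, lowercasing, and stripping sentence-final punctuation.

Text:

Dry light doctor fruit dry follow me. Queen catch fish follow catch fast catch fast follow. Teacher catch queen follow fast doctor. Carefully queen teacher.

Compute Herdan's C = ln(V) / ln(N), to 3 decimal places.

N = 25, V = 12.
ln(V) = 2.484907, ln(N) = 3.218876
C = 2.484907 / 3.218876 = 0.772

0.772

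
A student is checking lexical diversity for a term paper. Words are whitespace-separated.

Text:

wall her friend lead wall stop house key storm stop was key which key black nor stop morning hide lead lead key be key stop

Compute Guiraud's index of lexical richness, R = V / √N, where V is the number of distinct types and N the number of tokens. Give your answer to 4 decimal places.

3.0000

N = 25, V = 15.
√N = 5.000000
R = 15 / 5.000000 = 3.0000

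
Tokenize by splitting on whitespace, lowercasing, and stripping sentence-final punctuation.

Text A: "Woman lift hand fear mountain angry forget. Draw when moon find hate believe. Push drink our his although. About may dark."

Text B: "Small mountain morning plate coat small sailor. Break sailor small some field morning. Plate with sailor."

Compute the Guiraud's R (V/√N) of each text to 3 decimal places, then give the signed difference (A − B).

2.083

A: V=21, N=21, R=4.583
B: V=10, N=16, R=2.500
Difference = 4.583 − 2.500 = 2.083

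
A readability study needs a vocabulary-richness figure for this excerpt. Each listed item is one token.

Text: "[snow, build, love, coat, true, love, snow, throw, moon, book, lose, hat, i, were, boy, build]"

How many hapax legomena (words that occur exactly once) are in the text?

Frequencies: snow:2, build:2, love:2, coat:1, true:1, throw:1, moon:1, book:1, lose:1, hat:1, i:1, were:1, boy:1
Hapax (freq=1): book, boy, coat, hat, i, lose, moon, throw, true, were

10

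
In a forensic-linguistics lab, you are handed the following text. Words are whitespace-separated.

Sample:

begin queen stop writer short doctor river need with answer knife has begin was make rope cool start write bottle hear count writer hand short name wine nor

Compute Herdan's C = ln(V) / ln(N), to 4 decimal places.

N = 28, V = 25.
ln(V) = 3.218876, ln(N) = 3.332205
C = 3.218876 / 3.332205 = 0.9660

0.9660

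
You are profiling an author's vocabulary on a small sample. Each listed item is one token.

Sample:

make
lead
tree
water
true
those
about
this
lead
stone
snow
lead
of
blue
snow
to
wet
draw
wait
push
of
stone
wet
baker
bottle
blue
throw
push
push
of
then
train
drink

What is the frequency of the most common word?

Frequencies: lead:3, of:3, push:3, stone:2, snow:2, blue:2, wet:2, make:1, tree:1, water:1, true:1, those:1, about:1, this:1, to:1, draw:1, wait:1, baker:1, bottle:1, throw:1, … (3 more, each freq 1)
Most common: 'lead' with frequency 3.

3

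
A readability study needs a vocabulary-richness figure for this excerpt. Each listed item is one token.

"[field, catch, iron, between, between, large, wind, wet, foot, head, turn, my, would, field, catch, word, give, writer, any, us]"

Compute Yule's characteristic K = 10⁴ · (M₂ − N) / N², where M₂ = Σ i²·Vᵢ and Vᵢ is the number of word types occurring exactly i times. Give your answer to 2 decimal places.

150.00

Frequencies: field:2, catch:2, between:2, iron:1, large:1, wind:1, wet:1, foot:1, head:1, turn:1, my:1, would:1, word:1, give:1, writer:1, any:1, us:1
N = 20. Frequency spectrum: V_1=14, V_2=3
M₂ = 1²·14 + 2²·3 = 26
K = 10000 × (26 − 20) / 20² = 150.00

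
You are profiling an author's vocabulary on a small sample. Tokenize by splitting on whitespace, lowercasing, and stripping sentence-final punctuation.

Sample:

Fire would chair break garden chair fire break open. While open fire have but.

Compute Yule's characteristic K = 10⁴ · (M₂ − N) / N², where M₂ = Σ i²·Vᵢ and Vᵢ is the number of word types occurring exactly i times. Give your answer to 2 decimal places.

612.24

Frequencies: fire:3, chair:2, break:2, open:2, would:1, garden:1, while:1, have:1, but:1
N = 14. Frequency spectrum: V_1=5, V_2=3, V_3=1
M₂ = 1²·5 + 2²·3 + 3²·1 = 26
K = 10000 × (26 − 14) / 14² = 612.24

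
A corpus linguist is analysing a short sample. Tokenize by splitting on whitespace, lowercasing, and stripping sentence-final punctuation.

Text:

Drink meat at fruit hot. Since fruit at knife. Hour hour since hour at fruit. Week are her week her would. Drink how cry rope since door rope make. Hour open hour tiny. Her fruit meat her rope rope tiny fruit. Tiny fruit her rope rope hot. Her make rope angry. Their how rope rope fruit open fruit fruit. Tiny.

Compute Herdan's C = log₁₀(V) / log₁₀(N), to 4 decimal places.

0.7436

N = 60, V = 21.
log₁₀(V) = 1.322219, log₁₀(N) = 1.778151
C = 1.322219 / 1.778151 = 0.7436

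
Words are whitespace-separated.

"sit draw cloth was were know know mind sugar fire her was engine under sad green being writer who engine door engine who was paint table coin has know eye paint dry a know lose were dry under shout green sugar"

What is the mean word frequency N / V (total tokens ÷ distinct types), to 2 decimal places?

1.52

N = 41 tokens, V = 27 types.
Mean frequency = N / V = 41 / 27 = 1.52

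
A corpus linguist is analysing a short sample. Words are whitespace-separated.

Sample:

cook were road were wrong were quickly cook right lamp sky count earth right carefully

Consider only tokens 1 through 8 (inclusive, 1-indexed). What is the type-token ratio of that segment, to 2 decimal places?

Segment tokens 1–8: cook, were, road, were, wrong, were, quickly, cook
Segment N = 8, segment V = 5.
TTR = 5 / 8 = 0.63

0.63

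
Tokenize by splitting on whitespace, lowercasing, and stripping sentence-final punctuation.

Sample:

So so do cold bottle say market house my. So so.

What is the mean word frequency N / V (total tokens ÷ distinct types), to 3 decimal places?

1.375

N = 11 tokens, V = 8 types.
Mean frequency = N / V = 11 / 8 = 1.375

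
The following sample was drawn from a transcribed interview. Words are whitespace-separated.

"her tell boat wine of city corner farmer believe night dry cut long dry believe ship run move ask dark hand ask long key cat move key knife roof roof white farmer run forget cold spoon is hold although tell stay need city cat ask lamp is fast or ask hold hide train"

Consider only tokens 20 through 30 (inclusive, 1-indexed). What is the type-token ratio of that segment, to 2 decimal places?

Segment tokens 20–30: dark, hand, ask, long, key, cat, move, key, knife, roof, roof
Segment N = 11, segment V = 9.
TTR = 9 / 11 = 0.82

0.82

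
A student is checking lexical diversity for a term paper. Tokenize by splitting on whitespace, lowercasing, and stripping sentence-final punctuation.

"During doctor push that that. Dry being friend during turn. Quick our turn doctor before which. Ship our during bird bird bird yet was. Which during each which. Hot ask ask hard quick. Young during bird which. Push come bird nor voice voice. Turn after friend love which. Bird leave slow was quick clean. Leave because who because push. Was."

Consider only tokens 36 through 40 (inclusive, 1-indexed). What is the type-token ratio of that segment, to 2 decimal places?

0.80

Segment tokens 36–40: bird, which, push, come, bird
Segment N = 5, segment V = 4.
TTR = 4 / 5 = 0.80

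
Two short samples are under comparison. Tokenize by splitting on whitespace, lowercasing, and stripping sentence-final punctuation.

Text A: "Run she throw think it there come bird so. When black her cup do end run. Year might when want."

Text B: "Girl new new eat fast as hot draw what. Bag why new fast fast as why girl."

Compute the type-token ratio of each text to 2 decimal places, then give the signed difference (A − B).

0.31

TTR(A) = 18/20 = 0.90
TTR(B) = 10/17 = 0.59
Difference = 0.90 − 0.59 = 0.31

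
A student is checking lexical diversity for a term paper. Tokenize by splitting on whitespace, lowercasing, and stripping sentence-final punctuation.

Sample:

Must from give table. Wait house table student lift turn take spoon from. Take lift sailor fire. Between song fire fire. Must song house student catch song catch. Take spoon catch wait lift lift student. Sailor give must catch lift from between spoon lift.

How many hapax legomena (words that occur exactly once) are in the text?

1

Frequencies: lift:6, catch:4, must:3, from:3, student:3, take:3, spoon:3, fire:3, song:3, give:2, table:2, wait:2, house:2, sailor:2, between:2, turn:1
Hapax (freq=1): turn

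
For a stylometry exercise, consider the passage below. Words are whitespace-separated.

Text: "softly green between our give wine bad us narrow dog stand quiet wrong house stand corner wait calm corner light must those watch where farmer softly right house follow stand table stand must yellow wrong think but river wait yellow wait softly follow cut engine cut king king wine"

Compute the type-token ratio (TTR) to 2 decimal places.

N = 49 tokens, V = 33 types.
TTR = V / N = 33 / 49 = 0.67

0.67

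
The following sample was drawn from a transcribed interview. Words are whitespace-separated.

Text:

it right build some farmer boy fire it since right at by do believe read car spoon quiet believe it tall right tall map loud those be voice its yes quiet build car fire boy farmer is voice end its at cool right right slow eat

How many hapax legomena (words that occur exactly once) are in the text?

16

Frequencies: right:5, it:3, build:2, farmer:2, boy:2, fire:2, at:2, believe:2, car:2, quiet:2, tall:2, voice:2, its:2, some:1, since:1, by:1, do:1, read:1, spoon:1, map:1, … (9 more, each freq 1)
Hapax (freq=1): be, by, cool, do, eat, end, is, loud, map, read, since, slow, some, spoon, those, yes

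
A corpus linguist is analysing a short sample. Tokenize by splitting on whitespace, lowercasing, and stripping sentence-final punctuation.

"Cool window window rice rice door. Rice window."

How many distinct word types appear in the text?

Distinct types: {cool, door, rice, window}
V = 4

4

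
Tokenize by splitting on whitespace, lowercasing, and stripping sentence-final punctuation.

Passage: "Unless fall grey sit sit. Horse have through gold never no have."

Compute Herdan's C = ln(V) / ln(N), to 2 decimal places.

N = 12, V = 10.
ln(V) = 2.302585, ln(N) = 2.484907
C = 2.302585 / 2.484907 = 0.93

0.93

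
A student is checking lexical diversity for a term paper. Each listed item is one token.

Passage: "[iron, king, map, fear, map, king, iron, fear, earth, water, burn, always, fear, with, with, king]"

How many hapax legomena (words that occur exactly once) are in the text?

4

Frequencies: king:3, fear:3, iron:2, map:2, with:2, earth:1, water:1, burn:1, always:1
Hapax (freq=1): always, burn, earth, water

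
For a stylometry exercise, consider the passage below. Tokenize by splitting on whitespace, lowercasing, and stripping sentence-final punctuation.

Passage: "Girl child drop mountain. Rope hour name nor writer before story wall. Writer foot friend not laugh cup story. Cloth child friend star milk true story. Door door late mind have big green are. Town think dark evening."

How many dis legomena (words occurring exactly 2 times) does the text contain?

4

Frequencies: story:3, child:2, writer:2, friend:2, door:2, girl:1, drop:1, mountain:1, rope:1, hour:1, name:1, nor:1, before:1, wall:1, foot:1, not:1, laugh:1, cup:1, cloth:1, star:1, … (12 more, each freq 1)
Words with frequency 2: child, door, friend, writer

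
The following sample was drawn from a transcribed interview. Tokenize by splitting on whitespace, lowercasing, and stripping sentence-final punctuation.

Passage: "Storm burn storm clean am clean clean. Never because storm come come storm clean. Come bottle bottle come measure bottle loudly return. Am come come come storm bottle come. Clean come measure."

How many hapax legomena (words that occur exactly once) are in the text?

Frequencies: come:9, storm:5, clean:5, bottle:4, am:2, measure:2, burn:1, never:1, because:1, loudly:1, return:1
Hapax (freq=1): because, burn, loudly, never, return

5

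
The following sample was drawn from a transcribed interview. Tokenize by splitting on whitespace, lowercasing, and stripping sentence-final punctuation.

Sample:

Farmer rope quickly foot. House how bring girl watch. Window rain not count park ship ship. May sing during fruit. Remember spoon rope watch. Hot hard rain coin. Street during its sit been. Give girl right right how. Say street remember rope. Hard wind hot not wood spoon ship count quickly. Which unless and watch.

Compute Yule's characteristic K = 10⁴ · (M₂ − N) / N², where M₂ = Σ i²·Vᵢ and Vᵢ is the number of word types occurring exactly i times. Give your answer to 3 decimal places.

Frequencies: rope:3, watch:3, ship:3, quickly:2, how:2, girl:2, rain:2, not:2, count:2, during:2, remember:2, spoon:2, hot:2, hard:2, street:2, right:2, farmer:1, foot:1, house:1, bring:1, … (16 more, each freq 1)
N = 55. Frequency spectrum: V_1=20, V_2=13, V_3=3
M₂ = 1²·20 + 2²·13 + 3²·3 = 99
K = 10000 × (99 − 55) / 55² = 145.455

145.455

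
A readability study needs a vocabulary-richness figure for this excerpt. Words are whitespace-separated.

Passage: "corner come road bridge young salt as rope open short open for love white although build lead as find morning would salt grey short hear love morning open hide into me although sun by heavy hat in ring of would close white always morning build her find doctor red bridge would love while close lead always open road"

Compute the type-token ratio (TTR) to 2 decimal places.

N = 58 tokens, V = 37 types.
TTR = V / N = 37 / 58 = 0.64

0.64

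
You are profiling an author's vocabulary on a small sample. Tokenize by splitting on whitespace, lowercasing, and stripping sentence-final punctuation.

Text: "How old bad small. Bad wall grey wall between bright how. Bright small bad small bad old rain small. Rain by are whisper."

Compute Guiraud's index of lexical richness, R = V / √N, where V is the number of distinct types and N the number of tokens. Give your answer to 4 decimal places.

N = 23, V = 12.
√N = 4.795832
R = 12 / 4.795832 = 2.5022

2.5022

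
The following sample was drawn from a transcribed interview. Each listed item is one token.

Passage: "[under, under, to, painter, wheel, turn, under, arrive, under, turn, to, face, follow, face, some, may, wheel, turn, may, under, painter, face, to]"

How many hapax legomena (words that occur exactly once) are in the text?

3

Frequencies: under:5, to:3, turn:3, face:3, painter:2, wheel:2, may:2, arrive:1, follow:1, some:1
Hapax (freq=1): arrive, follow, some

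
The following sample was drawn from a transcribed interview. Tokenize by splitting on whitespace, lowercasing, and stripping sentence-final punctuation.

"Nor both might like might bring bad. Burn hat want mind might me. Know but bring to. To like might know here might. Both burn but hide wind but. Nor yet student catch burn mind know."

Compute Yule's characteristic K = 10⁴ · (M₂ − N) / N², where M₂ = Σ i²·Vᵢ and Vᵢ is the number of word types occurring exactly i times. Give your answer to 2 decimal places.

385.80

Frequencies: might:5, burn:3, know:3, but:3, nor:2, both:2, like:2, bring:2, mind:2, to:2, bad:1, hat:1, want:1, me:1, here:1, hide:1, wind:1, yet:1, student:1, catch:1
N = 36. Frequency spectrum: V_1=10, V_2=6, V_3=3, V_5=1
M₂ = 1²·10 + 2²·6 + 3²·3 + 5²·1 = 86
K = 10000 × (86 − 36) / 36² = 385.80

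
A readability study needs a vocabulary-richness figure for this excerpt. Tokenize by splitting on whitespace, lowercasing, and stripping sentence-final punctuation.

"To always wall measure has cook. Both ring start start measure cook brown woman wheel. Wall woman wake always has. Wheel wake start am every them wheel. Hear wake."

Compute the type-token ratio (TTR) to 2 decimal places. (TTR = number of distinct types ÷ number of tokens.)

0.59

N = 29 tokens, V = 17 types.
TTR = V / N = 17 / 29 = 0.59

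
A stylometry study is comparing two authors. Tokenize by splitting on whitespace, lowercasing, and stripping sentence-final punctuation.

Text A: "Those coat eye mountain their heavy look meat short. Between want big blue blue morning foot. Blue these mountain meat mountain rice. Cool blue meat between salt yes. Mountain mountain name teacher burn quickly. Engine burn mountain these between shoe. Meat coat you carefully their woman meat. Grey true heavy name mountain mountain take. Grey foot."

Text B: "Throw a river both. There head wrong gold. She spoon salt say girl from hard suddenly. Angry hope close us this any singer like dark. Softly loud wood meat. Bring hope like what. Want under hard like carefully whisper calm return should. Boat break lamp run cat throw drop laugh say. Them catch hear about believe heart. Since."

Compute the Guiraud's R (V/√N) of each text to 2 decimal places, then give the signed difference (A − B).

A: V=32, N=56, R=4.28
B: V=52, N=58, R=6.83
Difference = 4.28 − 6.83 = -2.55

-2.55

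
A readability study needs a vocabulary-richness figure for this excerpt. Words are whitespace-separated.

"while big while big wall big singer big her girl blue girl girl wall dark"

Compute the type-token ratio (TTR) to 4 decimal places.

0.5333

N = 15 tokens, V = 8 types.
TTR = V / N = 8 / 15 = 0.5333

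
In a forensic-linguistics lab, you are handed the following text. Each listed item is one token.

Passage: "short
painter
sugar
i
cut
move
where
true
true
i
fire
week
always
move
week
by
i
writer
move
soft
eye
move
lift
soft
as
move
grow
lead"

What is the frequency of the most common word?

Frequencies: move:5, i:3, true:2, week:2, soft:2, short:1, painter:1, sugar:1, cut:1, where:1, fire:1, always:1, by:1, writer:1, eye:1, lift:1, as:1, grow:1, lead:1
Most common: 'move' with frequency 5.

5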